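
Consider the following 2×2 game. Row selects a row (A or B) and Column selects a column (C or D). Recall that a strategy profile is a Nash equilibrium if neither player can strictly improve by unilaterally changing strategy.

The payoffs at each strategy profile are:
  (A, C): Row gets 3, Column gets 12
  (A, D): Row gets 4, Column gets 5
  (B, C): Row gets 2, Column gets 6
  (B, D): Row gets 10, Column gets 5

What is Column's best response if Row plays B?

Against B, Column earns 6 from C and 5 from D.
So C is the best response.

C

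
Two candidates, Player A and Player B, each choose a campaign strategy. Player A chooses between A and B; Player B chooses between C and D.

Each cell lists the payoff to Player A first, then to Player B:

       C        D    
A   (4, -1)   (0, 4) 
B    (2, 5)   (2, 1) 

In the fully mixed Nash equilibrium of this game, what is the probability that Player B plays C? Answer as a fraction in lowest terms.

Let y be the probability that Player B plays C. In a completely mixed equilibrium, Player A must be indifferent between A and B.
Player A's expected payoff from A is 4y; from B it is 2y + 2(1−y).
Setting these equal: 4y = 2, so y = 1/2.

1/2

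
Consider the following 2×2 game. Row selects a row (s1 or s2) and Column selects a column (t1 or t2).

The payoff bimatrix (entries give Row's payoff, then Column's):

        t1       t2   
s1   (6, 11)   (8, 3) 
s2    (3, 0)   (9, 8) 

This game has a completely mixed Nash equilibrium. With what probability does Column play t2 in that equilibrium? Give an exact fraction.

3/4

Let y be the probability that Column plays t1. In a completely mixed equilibrium, Row must be indifferent between s1 and s2.
Row's expected payoff from s1 is 6y + 8(1−y); from s2 it is 3y + 9(1−y).
Setting these equal: −2y + 8 = −6y + 9, so y = 1/4.
Therefore Column plays t2 with probability 1 − 1/4 = 3/4.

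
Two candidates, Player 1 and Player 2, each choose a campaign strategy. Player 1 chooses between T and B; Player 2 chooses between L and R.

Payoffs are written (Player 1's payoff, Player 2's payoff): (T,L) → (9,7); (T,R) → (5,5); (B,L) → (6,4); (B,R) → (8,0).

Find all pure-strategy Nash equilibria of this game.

(T, L)

(T, L): Player 1 gets 9 ≥ 6 from B, and Player 2 gets 7 ≥ 5 from R — Nash equilibrium.
(T, R): Player 1 prefers B (8 > 5); Player 2 prefers L (7 > 5) — not an equilibrium.
(B, L): Player 1 prefers T (9 > 6) — not an equilibrium.
(B, R): Player 2 prefers L (4 > 0) — not an equilibrium.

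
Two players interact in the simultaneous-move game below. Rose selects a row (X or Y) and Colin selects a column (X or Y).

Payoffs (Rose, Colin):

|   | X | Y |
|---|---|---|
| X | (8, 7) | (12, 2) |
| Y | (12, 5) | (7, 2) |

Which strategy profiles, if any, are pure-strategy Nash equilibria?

(X, X): Rose prefers Y (12 > 8) — not an equilibrium.
(X, Y): Colin prefers X (7 > 2) — not an equilibrium.
(Y, X): Rose gets 12 ≥ 8 from X, and Colin gets 5 ≥ 2 from Y — Nash equilibrium.
(Y, Y): Rose prefers X (12 > 7); Colin prefers X (5 > 2) — not an equilibrium.

(Y, X)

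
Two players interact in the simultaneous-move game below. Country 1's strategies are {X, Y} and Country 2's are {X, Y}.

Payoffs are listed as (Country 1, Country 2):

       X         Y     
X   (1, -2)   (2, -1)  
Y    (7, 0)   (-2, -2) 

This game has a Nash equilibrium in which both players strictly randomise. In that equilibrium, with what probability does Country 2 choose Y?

Let y be the probability that Country 2 plays X. In a completely mixed equilibrium, Country 1 must be indifferent between X and Y.
Country 1's expected payoff from X is y + 2(1−y); from Y it is 7y − 2(1−y).
Setting these equal: −y + 2 = 9y − 2, so y = 2/5.
Therefore Country 2 plays Y with probability 1 − 2/5 = 3/5.

3/5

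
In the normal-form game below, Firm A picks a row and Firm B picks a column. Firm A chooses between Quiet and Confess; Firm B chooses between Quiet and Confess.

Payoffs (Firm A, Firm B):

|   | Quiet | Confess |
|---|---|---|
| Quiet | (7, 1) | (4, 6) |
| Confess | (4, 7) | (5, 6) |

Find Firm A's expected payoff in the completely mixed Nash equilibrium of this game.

First find y, the probability Firm B plays Quiet, from Firm A's indifference between Quiet and Confess: 7y + 4(1−y) = 4y + 5(1−y), giving y = 1/4.
Since Firm A is indifferent in equilibrium, Firm A's expected payoff equals the payoff from either row against (1/4, 3/4). Using Quiet: 7(1/4) + 4(3/4) = 19/4.

19/4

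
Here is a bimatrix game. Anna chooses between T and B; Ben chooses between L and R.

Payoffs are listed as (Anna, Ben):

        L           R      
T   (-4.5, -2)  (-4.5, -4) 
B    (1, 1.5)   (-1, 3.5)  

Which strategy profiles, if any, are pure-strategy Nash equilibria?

(B, R)

(T, L): Anna prefers B (1 > -4.5) — not an equilibrium.
(T, R): Anna prefers B (-1 > -4.5); Ben prefers L (-2 > -4) — not an equilibrium.
(B, L): Ben prefers R (3.5 > 1.5) — not an equilibrium.
(B, R): Anna gets -1 ≥ -4.5 from T, and Ben gets 3.5 ≥ 1.5 from L — Nash equilibrium.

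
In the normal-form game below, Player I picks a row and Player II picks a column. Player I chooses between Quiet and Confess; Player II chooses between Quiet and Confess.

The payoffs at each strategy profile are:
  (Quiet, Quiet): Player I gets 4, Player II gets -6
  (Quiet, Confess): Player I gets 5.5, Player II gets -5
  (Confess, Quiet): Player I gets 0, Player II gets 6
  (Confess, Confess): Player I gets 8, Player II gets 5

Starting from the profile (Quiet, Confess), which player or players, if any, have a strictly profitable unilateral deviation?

Player I

Player I at (Quiet, Confess) earns 5.5; deviating to Confess yields 8 — a strict improvement.
Player II earns -5; deviating to Quiet yields -6 — not better.
Only Player I has a strictly profitable deviation.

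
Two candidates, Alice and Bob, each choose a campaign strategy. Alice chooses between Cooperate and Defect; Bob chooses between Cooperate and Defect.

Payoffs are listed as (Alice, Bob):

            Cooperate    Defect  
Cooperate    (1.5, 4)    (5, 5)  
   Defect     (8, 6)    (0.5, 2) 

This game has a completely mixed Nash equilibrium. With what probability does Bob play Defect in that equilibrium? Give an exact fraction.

13/22

Let y be the probability that Bob plays Cooperate. In a completely mixed equilibrium, Alice must be indifferent between Cooperate and Defect.
Alice's expected payoff from Cooperate is 1.5y + 5(1−y); from Defect it is 8y + 0.5(1−y).
Setting these equal: −3.5y + 5 = 7.5y + 0.5, so y = 9/22.
Therefore Bob plays Defect with probability 1 − 9/22 = 13/22.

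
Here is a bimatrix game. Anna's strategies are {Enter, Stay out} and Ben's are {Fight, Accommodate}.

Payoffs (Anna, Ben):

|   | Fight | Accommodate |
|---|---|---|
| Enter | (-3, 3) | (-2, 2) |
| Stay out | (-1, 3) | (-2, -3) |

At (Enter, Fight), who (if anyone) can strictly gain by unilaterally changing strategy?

Anna at (Enter, Fight) earns -3; deviating to Stay out yields -1 — a strict improvement.
Ben earns 3; deviating to Accommodate yields 2 — not better.
Only Anna has a strictly profitable deviation.

Anna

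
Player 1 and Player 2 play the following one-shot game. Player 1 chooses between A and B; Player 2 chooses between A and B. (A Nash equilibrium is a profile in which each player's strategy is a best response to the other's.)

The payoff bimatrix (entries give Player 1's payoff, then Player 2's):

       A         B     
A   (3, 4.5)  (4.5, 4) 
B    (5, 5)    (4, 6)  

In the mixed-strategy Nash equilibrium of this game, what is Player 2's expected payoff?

First find p, the probability Player 1 plays A, from Player 2's indifference between A and B: 4.5p + 5(1−p) = 4p + 6(1−p), giving p = 2/3.
Since Player 2 is indifferent in equilibrium, Player 2's expected payoff equals the payoff from either column against (2/3, 1/3). Using A: 4.5(2/3) + 5(1/3) = 14/3.

14/3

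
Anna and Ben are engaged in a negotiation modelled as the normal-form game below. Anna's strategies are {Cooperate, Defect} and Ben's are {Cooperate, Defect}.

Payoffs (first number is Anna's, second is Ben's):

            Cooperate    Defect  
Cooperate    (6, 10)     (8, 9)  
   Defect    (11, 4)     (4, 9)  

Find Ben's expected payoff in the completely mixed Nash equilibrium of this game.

9

First find x, the probability Anna plays Cooperate, from Ben's indifference between Cooperate and Defect: 10x + 4(1−x) = 9x + 9(1−x), giving x = 5/6.
Since Ben is indifferent in equilibrium, Ben's expected payoff equals the payoff from either column against (5/6, 1/6). Using Cooperate: 10(5/6) + 4(1/6) = 9.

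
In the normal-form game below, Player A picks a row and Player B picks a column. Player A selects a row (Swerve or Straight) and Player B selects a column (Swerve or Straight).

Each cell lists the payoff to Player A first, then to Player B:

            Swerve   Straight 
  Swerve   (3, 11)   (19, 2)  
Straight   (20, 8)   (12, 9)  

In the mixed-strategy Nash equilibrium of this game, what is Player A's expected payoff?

43/3

First find y, the probability Player B plays Swerve, from Player A's indifference between Swerve and Straight: 3y + 19(1−y) = 20y + 12(1−y), giving y = 7/24.
Since Player A is indifferent in equilibrium, Player A's expected payoff equals the payoff from either row against (7/24, 17/24). Using Swerve: 3(7/24) + 19(17/24) = 43/3.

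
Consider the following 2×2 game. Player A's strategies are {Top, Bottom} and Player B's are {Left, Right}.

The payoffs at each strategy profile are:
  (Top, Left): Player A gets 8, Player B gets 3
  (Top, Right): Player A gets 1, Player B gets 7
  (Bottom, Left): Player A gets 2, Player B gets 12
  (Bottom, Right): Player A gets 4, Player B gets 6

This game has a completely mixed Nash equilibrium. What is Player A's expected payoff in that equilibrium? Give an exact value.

10/3

First find q, the probability Player B plays Left, from Player A's indifference between Top and Bottom: 8q + (1−q) = 2q + 4(1−q), giving q = 1/3.
Since Player A is indifferent in equilibrium, Player A's expected payoff equals the payoff from either row against (1/3, 2/3). Using Top: 8(1/3) + (2/3) = 10/3.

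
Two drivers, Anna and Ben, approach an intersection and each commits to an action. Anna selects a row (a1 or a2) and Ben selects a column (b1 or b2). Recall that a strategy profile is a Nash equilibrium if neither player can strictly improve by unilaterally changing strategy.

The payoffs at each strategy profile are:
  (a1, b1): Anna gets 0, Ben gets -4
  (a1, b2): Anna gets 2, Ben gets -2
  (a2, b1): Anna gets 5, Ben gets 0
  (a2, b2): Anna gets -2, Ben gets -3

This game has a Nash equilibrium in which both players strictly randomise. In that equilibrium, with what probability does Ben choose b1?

4/9

Let c be the probability that Ben plays b1. In a completely mixed equilibrium, Anna must be indifferent between a1 and a2.
Anna's expected payoff from a1 is 2(1−c); from a2 it is 5c − 2(1−c).
Setting these equal: −2c + 2 = 7c − 2, so c = 4/9.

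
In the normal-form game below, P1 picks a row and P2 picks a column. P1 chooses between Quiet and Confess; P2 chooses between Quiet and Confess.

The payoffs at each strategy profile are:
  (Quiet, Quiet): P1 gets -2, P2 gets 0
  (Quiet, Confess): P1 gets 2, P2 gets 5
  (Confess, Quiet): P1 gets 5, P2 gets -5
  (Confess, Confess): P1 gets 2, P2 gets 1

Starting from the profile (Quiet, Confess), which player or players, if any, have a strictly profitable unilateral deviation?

Neither

P1 at (Quiet, Confess) earns 2; deviating to Confess yields 2 — not better.
P2 earns 5; deviating to Quiet yields 0 — not better.
Neither player can strictly improve; the profile is a Nash equilibrium.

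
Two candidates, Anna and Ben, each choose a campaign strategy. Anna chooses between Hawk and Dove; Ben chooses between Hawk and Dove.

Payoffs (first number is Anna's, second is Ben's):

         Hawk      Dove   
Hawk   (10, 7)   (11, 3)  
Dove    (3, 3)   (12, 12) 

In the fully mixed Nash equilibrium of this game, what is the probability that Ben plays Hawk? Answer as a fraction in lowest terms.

1/8

Let y be the probability that Ben plays Hawk. In a completely mixed equilibrium, Anna must be indifferent between Hawk and Dove.
Anna's expected payoff from Hawk is 10y + 11(1−y); from Dove it is 3y + 12(1−y).
Setting these equal: −y + 11 = −9y + 12, so y = 1/8.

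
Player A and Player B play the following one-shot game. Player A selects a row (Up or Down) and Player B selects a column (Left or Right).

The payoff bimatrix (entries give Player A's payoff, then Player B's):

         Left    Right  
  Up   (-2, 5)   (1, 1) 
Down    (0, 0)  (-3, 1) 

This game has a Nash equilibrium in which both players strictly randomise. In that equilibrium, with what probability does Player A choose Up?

1/5

Let x be the probability that Player A plays Up. In a completely mixed equilibrium, Player B must be indifferent between Left and Right.
Player B's expected payoff from Left is 5x; from Right it is x + (1−x).
Setting these equal: 5x = 1, so x = 1/5.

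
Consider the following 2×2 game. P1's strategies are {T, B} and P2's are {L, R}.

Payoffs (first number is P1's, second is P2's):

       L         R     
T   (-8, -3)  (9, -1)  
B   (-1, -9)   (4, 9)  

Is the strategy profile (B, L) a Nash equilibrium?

At (B, L), P1 earns -1; switching to T would give -8, so P1 has no profitable deviation.
P2 earns -9; switching to R would give 9, so P2 would deviate.
Since at least one player can profitably deviate, this is not a Nash equilibrium.

No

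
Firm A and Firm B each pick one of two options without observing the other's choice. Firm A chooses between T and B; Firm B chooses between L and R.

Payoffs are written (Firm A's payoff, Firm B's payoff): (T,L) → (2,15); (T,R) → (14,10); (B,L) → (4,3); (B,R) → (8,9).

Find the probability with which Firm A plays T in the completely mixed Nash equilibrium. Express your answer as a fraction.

Let p be the probability that Firm A plays T. In a completely mixed equilibrium, Firm B must be indifferent between L and R.
Firm B's expected payoff from L is 15p + 3(1−p); from R it is 10p + 9(1−p).
Setting these equal: 12p + 3 = p + 9, so p = 6/11.

6/11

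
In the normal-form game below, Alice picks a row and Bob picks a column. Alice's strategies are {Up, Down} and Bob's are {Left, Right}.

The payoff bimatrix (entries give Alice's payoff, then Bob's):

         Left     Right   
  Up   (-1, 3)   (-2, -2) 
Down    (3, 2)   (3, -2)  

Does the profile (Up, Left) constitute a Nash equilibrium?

At (Up, Left), Alice earns -1; switching to Down would give 3, so Alice would deviate.
Bob earns 3; switching to Right would give -2, so Bob has no profitable deviation.
Since at least one player can profitably deviate, this is not a Nash equilibrium.

No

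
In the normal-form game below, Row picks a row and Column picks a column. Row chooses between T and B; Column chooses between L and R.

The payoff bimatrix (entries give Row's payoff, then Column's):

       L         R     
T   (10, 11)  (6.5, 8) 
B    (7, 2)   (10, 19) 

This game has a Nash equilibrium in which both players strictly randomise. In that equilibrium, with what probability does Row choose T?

17/20

Let r be the probability that Row plays T. In a completely mixed equilibrium, Column must be indifferent between L and R.
Column's expected payoff from L is 11r + 2(1−r); from R it is 8r + 19(1−r).
Setting these equal: 9r + 2 = −11r + 19, so r = 17/20.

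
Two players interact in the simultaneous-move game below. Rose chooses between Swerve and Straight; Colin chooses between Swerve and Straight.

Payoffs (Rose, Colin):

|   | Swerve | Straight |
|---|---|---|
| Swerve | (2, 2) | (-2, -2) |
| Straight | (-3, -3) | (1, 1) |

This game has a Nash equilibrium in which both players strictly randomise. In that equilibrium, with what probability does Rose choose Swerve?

Let r be the probability that Rose plays Swerve. In a completely mixed equilibrium, Colin must be indifferent between Swerve and Straight.
Colin's expected payoff from Swerve is 2r − 3(1−r); from Straight it is −2r + (1−r).
Setting these equal: 5r − 3 = −3r + 1, so r = 1/2.

1/2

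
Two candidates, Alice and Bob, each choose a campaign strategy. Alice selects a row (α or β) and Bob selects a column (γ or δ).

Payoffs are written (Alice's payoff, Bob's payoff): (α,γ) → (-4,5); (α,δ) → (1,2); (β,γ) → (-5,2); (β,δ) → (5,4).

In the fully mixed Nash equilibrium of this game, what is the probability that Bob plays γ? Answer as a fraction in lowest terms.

4/5

Let q be the probability that Bob plays γ. In a completely mixed equilibrium, Alice must be indifferent between α and β.
Alice's expected payoff from α is −4q + (1−q); from β it is −5q + 5(1−q).
Setting these equal: −5q + 1 = −10q + 5, so q = 4/5.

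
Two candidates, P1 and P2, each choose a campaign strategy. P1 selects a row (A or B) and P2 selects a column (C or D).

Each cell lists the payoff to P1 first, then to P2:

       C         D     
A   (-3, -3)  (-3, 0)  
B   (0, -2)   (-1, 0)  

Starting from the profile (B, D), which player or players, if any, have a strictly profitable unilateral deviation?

Neither

P1 at (B, D) earns -1; deviating to A yields -3 — not better.
P2 earns 0; deviating to C yields -2 — not better.
Neither player can strictly improve; the profile is a Nash equilibrium.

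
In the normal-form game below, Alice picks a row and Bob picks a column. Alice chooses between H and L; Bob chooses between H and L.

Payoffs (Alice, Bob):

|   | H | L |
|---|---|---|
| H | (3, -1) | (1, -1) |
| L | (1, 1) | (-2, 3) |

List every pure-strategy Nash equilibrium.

(H, H) and (H, L)

(H, H): Alice gets 3 ≥ 1 from L, and Bob gets -1 ≥ -1 from L — Nash equilibrium.
(H, L): Alice gets 1 ≥ -2 from L, and Bob gets -1 ≥ -1 from H — Nash equilibrium.
(L, H): Alice prefers H (3 > 1); Bob prefers L (3 > 1) — not an equilibrium.
(L, L): Alice prefers H (1 > -2) — not an equilibrium.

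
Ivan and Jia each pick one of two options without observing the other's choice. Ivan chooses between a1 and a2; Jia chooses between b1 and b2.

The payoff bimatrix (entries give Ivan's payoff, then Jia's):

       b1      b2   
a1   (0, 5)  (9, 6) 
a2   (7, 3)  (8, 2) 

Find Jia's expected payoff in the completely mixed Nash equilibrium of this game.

4

First find p, the probability Ivan plays a1, from Jia's indifference between b1 and b2: 5p + 3(1−p) = 6p + 2(1−p), giving p = 1/2.
Since Jia is indifferent in equilibrium, Jia's expected payoff equals the payoff from either column against (1/2, 1/2). Using b1: 5(1/2) + 3(1/2) = 4.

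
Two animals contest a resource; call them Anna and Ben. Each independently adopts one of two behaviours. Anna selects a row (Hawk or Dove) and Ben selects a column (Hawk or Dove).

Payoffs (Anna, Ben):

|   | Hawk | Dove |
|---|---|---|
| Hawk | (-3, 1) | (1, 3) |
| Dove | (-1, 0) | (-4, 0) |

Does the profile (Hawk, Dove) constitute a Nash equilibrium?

Yes

At (Hawk, Dove), Anna earns 1; switching to Dove would give -4, so Anna has no profitable deviation.
Ben earns 3; switching to Hawk would give 1, so Ben has no profitable deviation.
Neither player can gain by a unilateral deviation, so this profile is a Nash equilibrium.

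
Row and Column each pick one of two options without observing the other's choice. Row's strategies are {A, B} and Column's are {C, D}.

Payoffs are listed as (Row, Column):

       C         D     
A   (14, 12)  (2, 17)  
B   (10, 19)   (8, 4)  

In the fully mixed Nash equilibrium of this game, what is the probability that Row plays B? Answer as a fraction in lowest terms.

Let r be the probability that Row plays A. In a completely mixed equilibrium, Column must be indifferent between C and D.
Column's expected payoff from C is 12r + 19(1−r); from D it is 17r + 4(1−r).
Setting these equal: −7r + 19 = 13r + 4, so r = 3/4.
Therefore Row plays B with probability 1 − 3/4 = 1/4.

1/4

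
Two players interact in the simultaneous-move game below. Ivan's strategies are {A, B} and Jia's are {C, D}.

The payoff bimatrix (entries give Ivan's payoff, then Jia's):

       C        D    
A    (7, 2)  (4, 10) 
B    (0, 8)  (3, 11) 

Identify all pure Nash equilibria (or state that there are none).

(A, D)

(A, C): Jia prefers D (10 > 2) — not an equilibrium.
(A, D): Ivan gets 4 ≥ 3 from B, and Jia gets 10 ≥ 2 from C — Nash equilibrium.
(B, C): Ivan prefers A (7 > 0); Jia prefers D (11 > 8) — not an equilibrium.
(B, D): Ivan prefers A (4 > 3) — not an equilibrium.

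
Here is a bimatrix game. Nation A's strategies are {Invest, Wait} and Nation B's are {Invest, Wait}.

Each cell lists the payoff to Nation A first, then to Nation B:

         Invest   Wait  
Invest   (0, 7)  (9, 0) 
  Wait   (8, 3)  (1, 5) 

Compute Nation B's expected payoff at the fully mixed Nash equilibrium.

35/9

First find p, the probability Nation A plays Invest, from Nation B's indifference between Invest and Wait: 7p + 3(1−p) = 5(1−p), giving p = 2/9.
Since Nation B is indifferent in equilibrium, Nation B's expected payoff equals the payoff from either column against (2/9, 7/9). Using Invest: 7(2/9) + 3(7/9) = 35/9.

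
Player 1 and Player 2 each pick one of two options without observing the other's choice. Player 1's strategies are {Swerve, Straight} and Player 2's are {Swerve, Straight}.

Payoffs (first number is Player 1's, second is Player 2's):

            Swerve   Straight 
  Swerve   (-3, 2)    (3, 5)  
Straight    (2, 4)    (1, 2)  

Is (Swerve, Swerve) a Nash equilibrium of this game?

At (Swerve, Swerve), Player 1 earns -3; switching to Straight would give 2, so Player 1 would deviate.
Player 2 earns 2; switching to Straight would give 5, so Player 2 would deviate.
Since at least one player can profitably deviate, this is not a Nash equilibrium.

No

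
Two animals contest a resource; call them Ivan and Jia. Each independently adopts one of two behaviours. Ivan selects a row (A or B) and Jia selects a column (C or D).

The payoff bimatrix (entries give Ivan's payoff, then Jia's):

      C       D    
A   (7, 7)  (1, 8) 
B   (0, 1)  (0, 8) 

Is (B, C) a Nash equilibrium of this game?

At (B, C), Ivan earns 0; switching to A would give 7, so Ivan would deviate.
Jia earns 1; switching to D would give 8, so Jia would deviate.
Since at least one player can profitably deviate, this is not a Nash equilibrium.

No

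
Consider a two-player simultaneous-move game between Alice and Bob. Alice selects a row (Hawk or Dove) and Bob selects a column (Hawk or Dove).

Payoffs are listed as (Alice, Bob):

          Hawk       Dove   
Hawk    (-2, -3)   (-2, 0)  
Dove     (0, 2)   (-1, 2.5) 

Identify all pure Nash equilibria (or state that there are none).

(Dove, Dove)

(Hawk, Hawk): Alice prefers Dove (0 > -2); Bob prefers Dove (0 > -3) — not an equilibrium.
(Hawk, Dove): Alice prefers Dove (-1 > -2) — not an equilibrium.
(Dove, Hawk): Bob prefers Dove (2.5 > 2) — not an equilibrium.
(Dove, Dove): Alice gets -1 ≥ -2 from Hawk, and Bob gets 2.5 ≥ 2 from Hawk — Nash equilibrium.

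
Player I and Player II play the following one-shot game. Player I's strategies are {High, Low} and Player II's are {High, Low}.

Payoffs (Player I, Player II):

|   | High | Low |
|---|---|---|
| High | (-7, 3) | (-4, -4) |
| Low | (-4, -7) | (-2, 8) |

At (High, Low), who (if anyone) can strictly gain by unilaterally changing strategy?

Both

Player I at (High, Low) earns -4; deviating to Low yields -2 — a strict improvement.
Player II earns -4; deviating to High yields 3 — a strict improvement.
Both Player I and Player II have strictly profitable deviations.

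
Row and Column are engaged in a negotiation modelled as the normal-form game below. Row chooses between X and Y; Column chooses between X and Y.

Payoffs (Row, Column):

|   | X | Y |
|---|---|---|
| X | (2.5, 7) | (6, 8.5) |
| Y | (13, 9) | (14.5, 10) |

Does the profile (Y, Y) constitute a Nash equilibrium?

Yes

At (Y, Y), Row earns 14.5; switching to X would give 6, so Row has no profitable deviation.
Column earns 10; switching to X would give 9, so Column has no profitable deviation.
Neither player can gain by a unilateral deviation, so this profile is a Nash equilibrium.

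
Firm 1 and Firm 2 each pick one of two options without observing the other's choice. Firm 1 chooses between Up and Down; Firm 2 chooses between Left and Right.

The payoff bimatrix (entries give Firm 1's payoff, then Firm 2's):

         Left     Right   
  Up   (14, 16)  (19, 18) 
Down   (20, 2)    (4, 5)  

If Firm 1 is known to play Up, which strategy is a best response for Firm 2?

Right

Against Up, Firm 2 earns 16 from Left and 18 from Right.
So Right is the best response.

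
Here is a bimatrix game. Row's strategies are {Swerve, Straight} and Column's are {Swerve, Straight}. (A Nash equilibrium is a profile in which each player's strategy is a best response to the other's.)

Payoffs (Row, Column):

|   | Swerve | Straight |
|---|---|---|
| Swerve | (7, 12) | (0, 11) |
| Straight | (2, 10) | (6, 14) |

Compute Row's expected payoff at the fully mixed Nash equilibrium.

42/11

First find y, the probability Column plays Swerve, from Row's indifference between Swerve and Straight: 7y = 2y + 6(1−y), giving y = 6/11.
Since Row is indifferent in equilibrium, Row's expected payoff equals the payoff from either row against (6/11, 5/11). Using Swerve: 7(6/11) = 42/11.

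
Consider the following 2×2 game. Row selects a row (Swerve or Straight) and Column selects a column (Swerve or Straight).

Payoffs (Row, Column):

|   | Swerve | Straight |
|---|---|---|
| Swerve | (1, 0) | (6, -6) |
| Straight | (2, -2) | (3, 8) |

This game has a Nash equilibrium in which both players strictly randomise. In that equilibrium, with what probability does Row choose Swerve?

5/8

Let r be the probability that Row plays Swerve. In a completely mixed equilibrium, Column must be indifferent between Swerve and Straight.
Column's expected payoff from Swerve is −2(1−r); from Straight it is −6r + 8(1−r).
Setting these equal: 2r − 2 = −14r + 8, so r = 5/8.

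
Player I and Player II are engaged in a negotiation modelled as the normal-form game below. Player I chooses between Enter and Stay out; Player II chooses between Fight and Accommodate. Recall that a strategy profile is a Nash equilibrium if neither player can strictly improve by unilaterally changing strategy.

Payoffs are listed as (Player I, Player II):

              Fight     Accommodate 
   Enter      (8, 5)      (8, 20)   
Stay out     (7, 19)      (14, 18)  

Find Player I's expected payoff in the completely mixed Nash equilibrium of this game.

8

First find y, the probability Player II plays Fight, from Player I's indifference between Enter and Stay out: 8y + 8(1−y) = 7y + 14(1−y), giving y = 6/7.
Since Player I is indifferent in equilibrium, Player I's expected payoff equals the payoff from either row against (6/7, 1/7). Using Enter: 8(6/7) + 8(1/7) = 8.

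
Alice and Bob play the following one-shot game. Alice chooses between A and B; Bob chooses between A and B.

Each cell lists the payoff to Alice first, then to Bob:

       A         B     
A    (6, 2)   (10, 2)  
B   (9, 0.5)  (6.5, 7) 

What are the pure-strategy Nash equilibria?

(A, A): Alice prefers B (9 > 6) — not an equilibrium.
(A, B): Alice gets 10 ≥ 6.5 from B, and Bob gets 2 ≥ 2 from A — Nash equilibrium.
(B, A): Bob prefers B (7 > 0.5) — not an equilibrium.
(B, B): Alice prefers A (10 > 6.5) — not an equilibrium.

(A, B)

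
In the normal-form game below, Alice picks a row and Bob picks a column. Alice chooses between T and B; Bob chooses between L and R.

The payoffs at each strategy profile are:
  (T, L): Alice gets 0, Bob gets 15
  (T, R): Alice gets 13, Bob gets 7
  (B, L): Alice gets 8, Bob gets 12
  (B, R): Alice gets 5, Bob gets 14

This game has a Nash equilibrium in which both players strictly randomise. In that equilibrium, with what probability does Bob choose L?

Let q be the probability that Bob plays L. In a completely mixed equilibrium, Alice must be indifferent between T and B.
Alice's expected payoff from T is 13(1−q); from B it is 8q + 5(1−q).
Setting these equal: −13q + 13 = 3q + 5, so q = 1/2.

1/2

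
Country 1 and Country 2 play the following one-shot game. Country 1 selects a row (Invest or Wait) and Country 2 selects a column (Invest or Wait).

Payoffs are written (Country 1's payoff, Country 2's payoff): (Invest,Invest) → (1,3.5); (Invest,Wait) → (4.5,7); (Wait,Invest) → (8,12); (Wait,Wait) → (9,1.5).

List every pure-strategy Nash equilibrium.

(Invest, Invest): Country 1 prefers Wait (8 > 1); Country 2 prefers Wait (7 > 3.5) — not an equilibrium.
(Invest, Wait): Country 1 prefers Wait (9 > 4.5) — not an equilibrium.
(Wait, Invest): Country 1 gets 8 ≥ 1 from Invest, and Country 2 gets 12 ≥ 1.5 from Wait — Nash equilibrium.
(Wait, Wait): Country 2 prefers Invest (12 > 1.5) — not an equilibrium.

(Wait, Invest)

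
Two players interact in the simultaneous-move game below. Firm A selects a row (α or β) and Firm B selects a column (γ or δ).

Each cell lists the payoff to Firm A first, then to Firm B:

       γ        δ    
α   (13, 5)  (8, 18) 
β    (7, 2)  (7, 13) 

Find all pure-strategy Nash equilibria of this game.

(α, δ)

(α, γ): Firm B prefers δ (18 > 5) — not an equilibrium.
(α, δ): Firm A gets 8 ≥ 7 from β, and Firm B gets 18 ≥ 5 from γ — Nash equilibrium.
(β, γ): Firm A prefers α (13 > 7); Firm B prefers δ (13 > 2) — not an equilibrium.
(β, δ): Firm A prefers α (8 > 7) — not an equilibrium.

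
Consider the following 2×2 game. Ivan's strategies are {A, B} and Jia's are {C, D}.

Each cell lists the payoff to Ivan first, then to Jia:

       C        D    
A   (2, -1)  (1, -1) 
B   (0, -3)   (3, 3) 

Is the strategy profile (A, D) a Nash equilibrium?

At (A, D), Ivan earns 1; switching to B would give 3, so Ivan would deviate.
Jia earns -1; switching to C would give -1, so Jia has no profitable deviation.
Since at least one player can profitably deviate, this is not a Nash equilibrium.

No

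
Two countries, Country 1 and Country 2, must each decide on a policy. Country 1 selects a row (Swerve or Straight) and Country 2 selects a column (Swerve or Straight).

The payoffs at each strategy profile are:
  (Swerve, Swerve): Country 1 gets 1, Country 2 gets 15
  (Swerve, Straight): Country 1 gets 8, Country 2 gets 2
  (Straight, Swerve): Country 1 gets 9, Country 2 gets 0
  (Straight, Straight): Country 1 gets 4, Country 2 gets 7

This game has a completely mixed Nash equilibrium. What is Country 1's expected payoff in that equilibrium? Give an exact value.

17/3

First find y, the probability Country 2 plays Swerve, from Country 1's indifference between Swerve and Straight: y + 8(1−y) = 9y + 4(1−y), giving y = 1/3.
Since Country 1 is indifferent in equilibrium, Country 1's expected payoff equals the payoff from either row against (1/3, 2/3). Using Swerve: (1/3) + 8(2/3) = 17/3.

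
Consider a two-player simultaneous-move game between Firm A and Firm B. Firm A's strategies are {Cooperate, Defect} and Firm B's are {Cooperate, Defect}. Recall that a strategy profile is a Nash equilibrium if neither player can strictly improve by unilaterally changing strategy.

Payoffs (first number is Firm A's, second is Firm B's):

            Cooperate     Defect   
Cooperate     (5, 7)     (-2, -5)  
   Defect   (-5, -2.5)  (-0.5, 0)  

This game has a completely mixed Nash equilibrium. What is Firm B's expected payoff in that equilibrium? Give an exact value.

-25/29

First find x, the probability Firm A plays Cooperate, from Firm B's indifference between Cooperate and Defect: 7x − 2.5(1−x) = −5x, giving x = 5/29.
Since Firm B is indifferent in equilibrium, Firm B's expected payoff equals the payoff from either column against (5/29, 24/29). Using Cooperate: 7(5/29) − 2.5(24/29) = -25/29.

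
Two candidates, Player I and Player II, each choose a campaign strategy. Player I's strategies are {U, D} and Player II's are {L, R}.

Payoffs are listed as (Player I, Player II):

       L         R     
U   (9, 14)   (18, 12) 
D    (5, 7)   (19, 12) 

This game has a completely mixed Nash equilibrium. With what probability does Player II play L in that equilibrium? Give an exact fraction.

1/5

Let y be the probability that Player II plays L. In a completely mixed equilibrium, Player I must be indifferent between U and D.
Player I's expected payoff from U is 9y + 18(1−y); from D it is 5y + 19(1−y).
Setting these equal: −9y + 18 = −14y + 19, so y = 1/5.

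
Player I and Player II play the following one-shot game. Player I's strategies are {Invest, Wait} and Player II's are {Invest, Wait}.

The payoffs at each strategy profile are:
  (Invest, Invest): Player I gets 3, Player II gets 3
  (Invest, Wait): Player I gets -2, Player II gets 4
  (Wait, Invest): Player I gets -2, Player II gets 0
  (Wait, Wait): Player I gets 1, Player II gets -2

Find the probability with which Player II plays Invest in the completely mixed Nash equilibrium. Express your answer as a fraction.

Let q be the probability that Player II plays Invest. In a completely mixed equilibrium, Player I must be indifferent between Invest and Wait.
Player I's expected payoff from Invest is 3q − 2(1−q); from Wait it is −2q + (1−q).
Setting these equal: 5q − 2 = −3q + 1, so q = 3/8.

3/8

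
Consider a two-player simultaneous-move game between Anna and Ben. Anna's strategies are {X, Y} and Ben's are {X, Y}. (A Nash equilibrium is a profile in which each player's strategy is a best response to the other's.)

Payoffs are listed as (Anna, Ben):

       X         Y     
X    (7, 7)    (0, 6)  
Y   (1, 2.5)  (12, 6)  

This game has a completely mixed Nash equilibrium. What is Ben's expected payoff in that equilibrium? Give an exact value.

First find p, the probability Anna plays X, from Ben's indifference between X and Y: 7p + 2.5(1−p) = 6p + 6(1−p), giving p = 7/9.
Since Ben is indifferent in equilibrium, Ben's expected payoff equals the payoff from either column against (7/9, 2/9). Using X: 7(7/9) + 2.5(2/9) = 6.

6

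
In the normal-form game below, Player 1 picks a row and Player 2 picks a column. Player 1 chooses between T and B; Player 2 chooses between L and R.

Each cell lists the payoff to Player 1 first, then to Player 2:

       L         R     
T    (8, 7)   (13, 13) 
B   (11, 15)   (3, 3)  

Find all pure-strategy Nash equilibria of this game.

(T, L): Player 1 prefers B (11 > 8); Player 2 prefers R (13 > 7) — not an equilibrium.
(T, R): Player 1 gets 13 ≥ 3 from B, and Player 2 gets 13 ≥ 7 from L — Nash equilibrium.
(B, L): Player 1 gets 11 ≥ 8 from T, and Player 2 gets 15 ≥ 3 from R — Nash equilibrium.
(B, R): Player 1 prefers T (13 > 3); Player 2 prefers L (15 > 3) — not an equilibrium.

(T, R) and (B, L)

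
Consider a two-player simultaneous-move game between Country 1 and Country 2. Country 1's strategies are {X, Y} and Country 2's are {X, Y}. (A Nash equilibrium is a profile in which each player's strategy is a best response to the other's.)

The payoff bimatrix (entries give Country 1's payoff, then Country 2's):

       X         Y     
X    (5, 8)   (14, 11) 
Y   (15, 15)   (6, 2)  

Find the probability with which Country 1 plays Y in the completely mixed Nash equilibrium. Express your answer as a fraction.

Let x be the probability that Country 1 plays X. In a completely mixed equilibrium, Country 2 must be indifferent between X and Y.
Country 2's expected payoff from X is 8x + 15(1−x); from Y it is 11x + 2(1−x).
Setting these equal: −7x + 15 = 9x + 2, so x = 13/16.
Therefore Country 1 plays Y with probability 1 − 13/16 = 3/16.

3/16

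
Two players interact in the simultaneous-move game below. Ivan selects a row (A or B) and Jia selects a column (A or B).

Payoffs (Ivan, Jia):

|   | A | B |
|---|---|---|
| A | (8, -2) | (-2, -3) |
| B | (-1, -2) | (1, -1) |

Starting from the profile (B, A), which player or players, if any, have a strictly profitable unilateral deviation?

Both

Ivan at (B, A) earns -1; deviating to A yields 8 — a strict improvement.
Jia earns -2; deviating to B yields -1 — a strict improvement.
Both Ivan and Jia have strictly profitable deviations.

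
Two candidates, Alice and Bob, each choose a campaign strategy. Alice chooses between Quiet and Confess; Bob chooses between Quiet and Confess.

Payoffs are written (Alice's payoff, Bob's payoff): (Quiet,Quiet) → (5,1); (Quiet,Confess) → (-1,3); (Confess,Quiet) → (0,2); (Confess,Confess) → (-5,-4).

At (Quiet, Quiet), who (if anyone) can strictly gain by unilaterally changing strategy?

Alice at (Quiet, Quiet) earns 5; deviating to Confess yields 0 — not better.
Bob earns 1; deviating to Confess yields 3 — a strict improvement.
Only Bob has a strictly profitable deviation.

Bob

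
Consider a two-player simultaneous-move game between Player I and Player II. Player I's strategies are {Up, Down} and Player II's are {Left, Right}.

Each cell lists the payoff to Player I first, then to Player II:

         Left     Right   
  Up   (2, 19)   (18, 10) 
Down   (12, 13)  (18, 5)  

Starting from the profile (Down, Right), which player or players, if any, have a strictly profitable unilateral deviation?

Player II

Player I at (Down, Right) earns 18; deviating to Up yields 18 — not better.
Player II earns 5; deviating to Left yields 13 — a strict improvement.
Only Player II has a strictly profitable deviation.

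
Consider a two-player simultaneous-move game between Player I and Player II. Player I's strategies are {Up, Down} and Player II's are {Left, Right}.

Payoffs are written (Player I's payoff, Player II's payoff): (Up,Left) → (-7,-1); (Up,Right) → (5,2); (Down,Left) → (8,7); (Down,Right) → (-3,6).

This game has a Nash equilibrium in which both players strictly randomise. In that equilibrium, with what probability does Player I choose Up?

1/4

Let r be the probability that Player I plays Up. In a completely mixed equilibrium, Player II must be indifferent between Left and Right.
Player II's expected payoff from Left is −r + 7(1−r); from Right it is 2r + 6(1−r).
Setting these equal: −8r + 7 = −4r + 6, so r = 1/4.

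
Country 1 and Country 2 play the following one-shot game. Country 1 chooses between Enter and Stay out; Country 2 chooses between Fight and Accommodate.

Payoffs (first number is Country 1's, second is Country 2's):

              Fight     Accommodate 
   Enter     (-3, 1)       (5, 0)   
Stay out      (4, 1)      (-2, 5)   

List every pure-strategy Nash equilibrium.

none

(Enter, Fight): Country 1 prefers Stay out (4 > -3) — not an equilibrium.
(Enter, Accommodate): Country 2 prefers Fight (1 > 0) — not an equilibrium.
(Stay out, Fight): Country 2 prefers Accommodate (5 > 1) — not an equilibrium.
(Stay out, Accommodate): Country 1 prefers Enter (5 > -2) — not an equilibrium.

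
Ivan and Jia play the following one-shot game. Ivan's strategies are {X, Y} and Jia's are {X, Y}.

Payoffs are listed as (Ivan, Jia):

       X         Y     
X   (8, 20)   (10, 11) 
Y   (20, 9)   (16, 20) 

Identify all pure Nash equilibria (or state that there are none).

(Y, Y)

(X, X): Ivan prefers Y (20 > 8) — not an equilibrium.
(X, Y): Ivan prefers Y (16 > 10); Jia prefers X (20 > 11) — not an equilibrium.
(Y, X): Jia prefers Y (20 > 9) — not an equilibrium.
(Y, Y): Ivan gets 16 ≥ 10 from X, and Jia gets 20 ≥ 9 from X — Nash equilibrium.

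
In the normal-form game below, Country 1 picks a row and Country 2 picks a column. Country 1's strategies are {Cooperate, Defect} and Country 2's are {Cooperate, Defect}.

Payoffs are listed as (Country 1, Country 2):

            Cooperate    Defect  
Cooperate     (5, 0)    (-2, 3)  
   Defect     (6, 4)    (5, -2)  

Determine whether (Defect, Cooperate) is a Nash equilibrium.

Yes

At (Defect, Cooperate), Country 1 earns 6; switching to Cooperate would give 5, so Country 1 has no profitable deviation.
Country 2 earns 4; switching to Defect would give -2, so Country 2 has no profitable deviation.
Neither player can gain by a unilateral deviation, so this profile is a Nash equilibrium.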